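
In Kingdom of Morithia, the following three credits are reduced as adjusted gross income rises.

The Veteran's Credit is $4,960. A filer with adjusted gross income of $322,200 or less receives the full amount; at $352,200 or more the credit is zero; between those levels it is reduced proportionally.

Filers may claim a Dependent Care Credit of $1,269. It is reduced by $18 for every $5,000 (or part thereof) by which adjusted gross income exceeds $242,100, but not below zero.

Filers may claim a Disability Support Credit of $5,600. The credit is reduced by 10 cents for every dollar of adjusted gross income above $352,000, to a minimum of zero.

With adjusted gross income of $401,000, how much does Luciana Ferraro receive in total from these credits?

Veteran's Credit: $401,000 is at or above $352,200, so the credit is $0.
Dependent Care Credit: income exceeds $242,100 by $158,900, which is 32 full-or-partial $5,000 increments; reduction = 32 × $18 = $576, leaving $693.
Disability Support Credit: 10% of the $49,000 excess over $352,000 is $4,900; credit = $5,600 − $4,900 = $700.
Total: $0 + $693 + $700 = $1,393.

$1,393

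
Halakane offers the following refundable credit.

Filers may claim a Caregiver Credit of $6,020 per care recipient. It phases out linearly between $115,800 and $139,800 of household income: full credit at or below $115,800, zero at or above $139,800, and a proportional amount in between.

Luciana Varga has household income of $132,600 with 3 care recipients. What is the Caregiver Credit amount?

$5,418

Caregiver Credit: base = 3 × $6,020 = $18,060. $132,600 is $16,800 into a $24,000 phase-out range, leaving 7,200/24,000 of the credit: $18,060 × 7,200/24,000 = $5,418.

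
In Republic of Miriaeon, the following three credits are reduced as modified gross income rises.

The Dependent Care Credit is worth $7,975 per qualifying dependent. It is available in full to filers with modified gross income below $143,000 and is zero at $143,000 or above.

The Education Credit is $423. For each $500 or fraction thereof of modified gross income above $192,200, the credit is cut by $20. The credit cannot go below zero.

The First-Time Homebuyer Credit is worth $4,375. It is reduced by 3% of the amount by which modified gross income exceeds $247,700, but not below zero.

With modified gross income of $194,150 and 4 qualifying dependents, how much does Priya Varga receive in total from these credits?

$4,718

Dependent Care Credit: base = 4 × $7,975 = $31,900. $194,150 meets or exceeds the $143,000 cutoff, so the credit is $0.
Education Credit: income exceeds $192,200 by $1,950, which is 4 full-or-partial $500 increments; reduction = 4 × $20 = $80, leaving $343.
First-Time Homebuyer Credit: $194,150 is at or below the $247,700 threshold, so the full $4,375 applies.
Total: $0 + $343 + $4,375 = $4,718.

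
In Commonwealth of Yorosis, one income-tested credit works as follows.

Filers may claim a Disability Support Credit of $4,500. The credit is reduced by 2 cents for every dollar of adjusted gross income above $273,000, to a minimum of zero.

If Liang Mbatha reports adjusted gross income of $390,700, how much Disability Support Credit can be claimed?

Disability Support Credit: 2% of the $117,700 excess over $273,000 is $2,354; credit = $4,500 − $2,354 = $2,146.

$2,146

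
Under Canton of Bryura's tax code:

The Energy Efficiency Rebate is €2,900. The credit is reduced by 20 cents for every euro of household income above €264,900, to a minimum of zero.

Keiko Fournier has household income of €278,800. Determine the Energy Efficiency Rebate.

Energy Efficiency Rebate: 20% of the €13,900 excess over €264,900 is €2,780; credit = €2,900 − €2,780 = €120.

€120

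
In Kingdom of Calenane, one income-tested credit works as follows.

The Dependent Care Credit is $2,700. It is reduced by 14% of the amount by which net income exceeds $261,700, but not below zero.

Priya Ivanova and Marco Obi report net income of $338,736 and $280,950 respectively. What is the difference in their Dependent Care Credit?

Priya ($338,736): Dependent Care Credit: 14% of the $77,036 excess over $261,700 is $10,785.04 ≥ base, so the credit is $0.
Marco ($280,950): Dependent Care Credit: 14% of the $19,250 excess over $261,700 is $2,695; credit = $2,700 − $2,695 = $5.
Difference: |$0 − $5| = $5.

$5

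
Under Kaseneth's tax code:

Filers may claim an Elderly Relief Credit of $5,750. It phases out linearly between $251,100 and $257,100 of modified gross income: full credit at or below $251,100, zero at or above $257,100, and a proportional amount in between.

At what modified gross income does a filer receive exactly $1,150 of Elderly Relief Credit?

$1,150 is 1,150/5,750 of the full $5,750, so 4,600/5,750 of the $6,000 range has been used: income = $251,100 + $6,000 × 4,600/5,750 = $255,900.

$255,900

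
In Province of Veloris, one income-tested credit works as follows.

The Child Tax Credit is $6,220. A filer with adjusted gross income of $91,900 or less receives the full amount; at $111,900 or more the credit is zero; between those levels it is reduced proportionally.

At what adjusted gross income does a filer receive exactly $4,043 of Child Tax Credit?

$98,900

$4,043 is 4,043/6,220 of the full $6,220, so 2,177/6,220 of the $20,000 range has been used: income = $91,900 + $20,000 × 2,177/6,220 = $98,900.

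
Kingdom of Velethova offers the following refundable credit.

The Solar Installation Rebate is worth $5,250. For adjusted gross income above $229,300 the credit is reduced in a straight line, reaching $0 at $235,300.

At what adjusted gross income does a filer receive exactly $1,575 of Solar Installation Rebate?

$1,575 is 1,575/5,250 of the full $5,250, so 3,675/5,250 of the $6,000 range has been used: income = $229,300 + $6,000 × 3,675/5,250 = $233,500.

$233,500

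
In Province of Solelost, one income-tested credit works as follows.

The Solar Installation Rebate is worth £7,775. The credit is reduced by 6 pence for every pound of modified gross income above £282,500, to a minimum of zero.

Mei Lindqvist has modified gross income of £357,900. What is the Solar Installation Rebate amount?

Solar Installation Rebate: 6% of the £75,400 excess over £282,500 is £4,524; credit = £7,775 − £4,524 = £3,251.

£3,251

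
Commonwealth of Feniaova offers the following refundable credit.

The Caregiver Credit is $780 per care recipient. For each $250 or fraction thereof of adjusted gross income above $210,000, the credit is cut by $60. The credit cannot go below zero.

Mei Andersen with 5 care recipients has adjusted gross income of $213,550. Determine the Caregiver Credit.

$3,000

Caregiver Credit: base = 5 × $780 = $3,900. income exceeds $210,000 by $3,550, which is 15 full-or-partial $250 increments; reduction = 15 × $60 = $900, leaving $3,000.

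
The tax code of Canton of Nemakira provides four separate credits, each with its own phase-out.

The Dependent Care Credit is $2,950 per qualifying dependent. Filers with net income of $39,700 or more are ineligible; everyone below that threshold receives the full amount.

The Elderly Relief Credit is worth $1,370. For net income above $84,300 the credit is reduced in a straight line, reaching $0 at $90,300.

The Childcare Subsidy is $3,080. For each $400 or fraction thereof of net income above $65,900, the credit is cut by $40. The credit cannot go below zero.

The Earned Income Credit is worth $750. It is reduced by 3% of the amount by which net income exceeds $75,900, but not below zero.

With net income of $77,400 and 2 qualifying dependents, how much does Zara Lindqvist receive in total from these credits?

Dependent Care Credit: base = 2 × $2,950 = $5,900. $77,400 meets or exceeds the $39,700 cutoff, so the credit is $0.
Elderly Relief Credit: $77,400 is at or below the $84,300 threshold, so the full $1,370 applies.
Childcare Subsidy: income exceeds $65,900 by $11,500, which is 29 full-or-partial $400 increments; reduction = 29 × $40 = $1,160, leaving $1,920.
Earned Income Credit: 3% of the $1,500 excess over $75,900 is $45; credit = $750 − $45 = $705.
Total: $0 + $1,370 + $1,920 + $705 = $3,995.

$3,995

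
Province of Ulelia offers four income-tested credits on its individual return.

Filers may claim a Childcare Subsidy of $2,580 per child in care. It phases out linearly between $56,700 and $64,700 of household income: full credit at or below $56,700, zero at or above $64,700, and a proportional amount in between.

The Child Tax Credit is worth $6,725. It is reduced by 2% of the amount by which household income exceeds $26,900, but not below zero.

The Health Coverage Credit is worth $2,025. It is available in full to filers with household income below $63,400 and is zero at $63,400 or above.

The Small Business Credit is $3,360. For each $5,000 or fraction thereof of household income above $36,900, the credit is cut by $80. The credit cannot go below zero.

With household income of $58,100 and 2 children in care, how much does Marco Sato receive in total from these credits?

Childcare Subsidy: base = 2 × $2,580 = $5,160. $58,100 is $1,400 into a $8,000 phase-out range, leaving 6,600/8,000 of the credit: $5,160 × 6,600/8,000 = $4,257.
Child Tax Credit: 2% of the $31,200 excess over $26,900 is $624; credit = $6,725 − $624 = $6,101.
Health Coverage Credit: $58,100 is below the $63,400 cutoff, so the full $2,025 applies.
Small Business Credit: income exceeds $36,900 by $21,200, which is 5 full-or-partial $5,000 increments; reduction = 5 × $80 = $400, leaving $2,960.
Total: $4,257 + $6,101 + $2,025 + $2,960 = $15,343.

$15,343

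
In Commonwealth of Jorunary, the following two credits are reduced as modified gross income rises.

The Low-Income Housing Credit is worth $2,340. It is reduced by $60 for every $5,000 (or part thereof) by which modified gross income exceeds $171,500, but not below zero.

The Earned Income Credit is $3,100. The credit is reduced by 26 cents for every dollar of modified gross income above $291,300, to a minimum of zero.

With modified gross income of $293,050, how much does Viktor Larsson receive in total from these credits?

Low-Income Housing Credit: income exceeds $171,500 by $121,550, which is 25 full-or-partial $5,000 increments; reduction = 25 × $60 = $1,500, leaving $840.
Earned Income Credit: 26% of the $1,750 excess over $291,300 is $455; credit = $3,100 − $455 = $2,645.
Total: $840 + $2,645 = $3,485.

$3,485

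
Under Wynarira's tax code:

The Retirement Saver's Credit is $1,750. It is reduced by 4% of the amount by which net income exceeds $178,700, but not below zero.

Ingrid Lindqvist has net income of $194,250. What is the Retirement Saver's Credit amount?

Retirement Saver's Credit: 4% of the $15,550 excess over $178,700 is $622; credit = $1,750 − $622 = $1,128.

$1,128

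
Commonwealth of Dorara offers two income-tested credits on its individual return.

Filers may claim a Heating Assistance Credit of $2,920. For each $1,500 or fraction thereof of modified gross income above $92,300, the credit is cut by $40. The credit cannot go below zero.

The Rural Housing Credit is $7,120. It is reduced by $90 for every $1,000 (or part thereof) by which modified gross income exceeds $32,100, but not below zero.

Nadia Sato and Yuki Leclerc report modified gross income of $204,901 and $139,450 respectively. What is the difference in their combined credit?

$1,640

Nadia ($204,901): Heating Assistance Credit: income exceeds $92,300 by $112,601 → 76 increments × $40 = $3,040 ≥ base, so the credit is $0. Rural Housing Credit: income exceeds $32,100 by $172,801 → 173 increments × $90 = $15,570 ≥ base, so the credit is $0. total $0 + $0 = $0
Yuki ($139,450): Heating Assistance Credit: income exceeds $92,300 by $47,150, which is 32 full-or-partial $1,500 increments; reduction = 32 × $40 = $1,280, leaving $1,640. Rural Housing Credit: income exceeds $32,100 by $107,350 → 108 increments × $90 = $9,720 ≥ base, so the credit is $0. total $1,640 + $0 = $1,640
Difference: |$0 − $1,640| = $1,640.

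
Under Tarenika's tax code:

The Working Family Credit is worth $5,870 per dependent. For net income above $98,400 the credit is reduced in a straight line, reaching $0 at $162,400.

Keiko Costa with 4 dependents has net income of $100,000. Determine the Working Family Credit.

$22,893

Working Family Credit: base = 4 × $5,870 = $23,480. $100,000 is $1,600 into a $64,000 phase-out range, leaving 62,400/64,000 of the credit: $23,480 × 62,400/64,000 = $22,893.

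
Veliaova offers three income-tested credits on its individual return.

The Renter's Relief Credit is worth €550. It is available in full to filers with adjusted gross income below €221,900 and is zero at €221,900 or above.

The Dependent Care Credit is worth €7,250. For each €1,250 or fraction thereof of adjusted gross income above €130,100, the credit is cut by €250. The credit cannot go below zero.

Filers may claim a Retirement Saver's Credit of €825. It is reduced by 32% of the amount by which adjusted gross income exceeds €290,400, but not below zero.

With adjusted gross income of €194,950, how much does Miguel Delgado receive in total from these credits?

€1,375

Renter's Relief Credit: €194,950 is below the €221,900 cutoff, so the full €550 applies.
Dependent Care Credit: income exceeds €130,100 by €64,850 → 52 increments × €250 = €13,000 ≥ base, so the credit is €0.
Retirement Saver's Credit: €194,950 is at or below the €290,400 threshold, so the full €825 applies.
Total: €550 + €0 + €825 = €1,375.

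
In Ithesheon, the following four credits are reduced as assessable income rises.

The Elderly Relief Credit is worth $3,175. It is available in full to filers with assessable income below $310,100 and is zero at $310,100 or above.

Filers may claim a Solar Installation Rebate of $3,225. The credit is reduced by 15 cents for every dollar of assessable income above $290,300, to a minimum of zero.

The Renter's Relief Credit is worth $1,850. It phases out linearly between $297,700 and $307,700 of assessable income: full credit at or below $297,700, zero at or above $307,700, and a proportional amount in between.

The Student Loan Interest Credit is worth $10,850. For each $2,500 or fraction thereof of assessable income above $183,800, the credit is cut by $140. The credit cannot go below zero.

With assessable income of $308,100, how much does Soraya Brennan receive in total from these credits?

Elderly Relief Credit: $308,100 is below the $310,100 cutoff, so the full $3,175 applies.
Solar Installation Rebate: 15% of the $17,800 excess over $290,300 is $2,670; credit = $3,225 − $2,670 = $555.
Renter's Relief Credit: $308,100 is at or above $307,700, so the credit is $0.
Student Loan Interest Credit: income exceeds $183,800 by $124,300, which is 50 full-or-partial $2,500 increments; reduction = 50 × $140 = $7,000, leaving $3,850.
Total: $3,175 + $555 + $0 + $3,850 = $7,580.

$7,580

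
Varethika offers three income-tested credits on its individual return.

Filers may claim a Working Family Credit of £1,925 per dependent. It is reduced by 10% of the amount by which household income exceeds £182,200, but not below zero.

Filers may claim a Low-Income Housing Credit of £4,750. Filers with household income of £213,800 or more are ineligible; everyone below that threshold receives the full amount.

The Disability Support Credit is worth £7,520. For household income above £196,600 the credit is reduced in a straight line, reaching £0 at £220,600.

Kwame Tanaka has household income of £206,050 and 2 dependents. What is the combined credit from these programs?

£10,774

Working Family Credit: base = 2 × £1,925 = £3,850. 10% of the £23,850 excess over £182,200 is £2,385; credit = £3,850 − £2,385 = £1,465.
Low-Income Housing Credit: £206,050 is below the £213,800 cutoff, so the full £4,750 applies.
Disability Support Credit: £206,050 is £9,450 into a £24,000 phase-out range, leaving 14,550/24,000 of the credit: £7,520 × 14,550/24,000 = £4,559.
Total: £1,465 + £4,750 + £4,559 = £10,774.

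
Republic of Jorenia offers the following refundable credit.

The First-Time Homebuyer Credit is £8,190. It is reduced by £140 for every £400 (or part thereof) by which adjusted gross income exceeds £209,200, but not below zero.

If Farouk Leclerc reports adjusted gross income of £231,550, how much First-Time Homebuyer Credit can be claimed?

First-Time Homebuyer Credit: income exceeds £209,200 by £22,350, which is 56 full-or-partial £400 increments; reduction = 56 × £140 = £7,840, leaving £350.

£350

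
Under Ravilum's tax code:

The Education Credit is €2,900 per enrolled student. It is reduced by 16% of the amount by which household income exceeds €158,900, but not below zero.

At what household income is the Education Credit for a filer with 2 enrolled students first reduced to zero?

Full credit = 2 × €2,900 = €5,800.
The credit falls by 16% of each euro above €158,900, so it reaches zero when the excess is €5,800 / 16% = €36,250: income = €158,900 + €36,250 = €195,150.

€195,150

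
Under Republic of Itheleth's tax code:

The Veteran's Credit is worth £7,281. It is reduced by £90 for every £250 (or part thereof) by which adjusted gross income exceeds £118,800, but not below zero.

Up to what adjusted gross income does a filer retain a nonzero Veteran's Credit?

£138,800

After 80 increments the reduction is 80 × £90 = £7,200, leaving £81; one more increment wipes it out. Increment 80 ends at excess 80 × £250 = £20,000, so the highest qualifying income is £118,800 + £20,000 = £138,800.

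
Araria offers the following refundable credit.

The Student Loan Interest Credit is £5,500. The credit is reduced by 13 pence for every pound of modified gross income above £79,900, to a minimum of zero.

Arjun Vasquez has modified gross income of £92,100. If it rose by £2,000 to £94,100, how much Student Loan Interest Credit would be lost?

At £92,100 — 13% of the £12,200 excess over £79,900 is £1,586; credit = £5,500 − £1,586 = £3,914.
At £94,100 — 13% of the £14,200 excess over £79,900 is £1,846; credit = £5,500 − £1,846 = £3,654.
Lost: £3,914 − £3,654 = £260.

£260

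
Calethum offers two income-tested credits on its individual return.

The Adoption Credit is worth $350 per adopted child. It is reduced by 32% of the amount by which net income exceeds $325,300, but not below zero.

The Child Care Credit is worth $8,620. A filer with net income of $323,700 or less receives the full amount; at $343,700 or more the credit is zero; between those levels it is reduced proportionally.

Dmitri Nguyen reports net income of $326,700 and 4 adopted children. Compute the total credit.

$8,279

Adoption Credit: base = 4 × $350 = $1,400. 32% of the $1,400 excess over $325,300 is $448; credit = $1,400 − $448 = $952.
Child Care Credit: $326,700 is $3,000 into a $20,000 phase-out range, leaving 17,000/20,000 of the credit: $8,620 × 17,000/20,000 = $7,327.
Total: $952 + $7,327 = $8,279.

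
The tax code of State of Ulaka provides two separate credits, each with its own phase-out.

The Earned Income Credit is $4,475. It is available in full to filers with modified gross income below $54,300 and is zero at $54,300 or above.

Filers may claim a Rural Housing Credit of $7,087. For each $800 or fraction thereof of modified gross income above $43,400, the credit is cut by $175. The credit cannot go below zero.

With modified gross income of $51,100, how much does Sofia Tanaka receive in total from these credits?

$9,812

Earned Income Credit: $51,100 is below the $54,300 cutoff, so the full $4,475 applies.
Rural Housing Credit: income exceeds $43,400 by $7,700, which is 10 full-or-partial $800 increments; reduction = 10 × $175 = $1,750, leaving $5,337.
Total: $4,475 + $5,337 = $9,812.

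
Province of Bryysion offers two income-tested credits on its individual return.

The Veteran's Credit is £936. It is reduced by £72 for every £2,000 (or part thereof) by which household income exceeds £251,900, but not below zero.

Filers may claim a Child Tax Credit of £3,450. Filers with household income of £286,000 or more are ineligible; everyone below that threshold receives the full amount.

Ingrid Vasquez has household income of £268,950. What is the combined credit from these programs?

Veteran's Credit: income exceeds £251,900 by £17,050, which is 9 full-or-partial £2,000 increments; reduction = 9 × £72 = £648, leaving £288.
Child Tax Credit: £268,950 is below the £286,000 cutoff, so the full £3,450 applies.
Total: £288 + £3,450 = £3,738.

£3,738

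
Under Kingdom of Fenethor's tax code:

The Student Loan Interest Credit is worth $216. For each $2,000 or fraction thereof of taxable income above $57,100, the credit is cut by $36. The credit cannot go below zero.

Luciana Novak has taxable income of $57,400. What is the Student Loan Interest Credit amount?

Student Loan Interest Credit: income exceeds $57,100 by $300, which is 1 full-or-partial $2,000 increment; reduction = 1 × $36 = $36, leaving $180.

$180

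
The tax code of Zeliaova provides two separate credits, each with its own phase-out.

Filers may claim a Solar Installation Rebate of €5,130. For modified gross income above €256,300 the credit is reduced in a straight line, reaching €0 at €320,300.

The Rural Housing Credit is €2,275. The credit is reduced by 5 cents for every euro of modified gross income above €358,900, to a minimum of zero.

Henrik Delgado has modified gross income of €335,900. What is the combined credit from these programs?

Solar Installation Rebate: €335,900 is at or above €320,300, so the credit is €0.
Rural Housing Credit: €335,900 is at or below the €358,900 threshold, so the full €2,275 applies.
Total: €0 + €2,275 = €2,275.

€2,275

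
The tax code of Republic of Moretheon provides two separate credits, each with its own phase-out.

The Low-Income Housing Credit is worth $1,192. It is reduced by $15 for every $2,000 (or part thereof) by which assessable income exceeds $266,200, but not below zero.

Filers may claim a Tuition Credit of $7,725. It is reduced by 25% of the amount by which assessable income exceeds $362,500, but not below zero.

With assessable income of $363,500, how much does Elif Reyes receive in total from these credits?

Low-Income Housing Credit: income exceeds $266,200 by $97,300, which is 49 full-or-partial $2,000 increments; reduction = 49 × $15 = $735, leaving $457.
Tuition Credit: 25% of the $1,000 excess over $362,500 is $250; credit = $7,725 − $250 = $7,475.
Total: $457 + $7,475 = $7,932.

$7,932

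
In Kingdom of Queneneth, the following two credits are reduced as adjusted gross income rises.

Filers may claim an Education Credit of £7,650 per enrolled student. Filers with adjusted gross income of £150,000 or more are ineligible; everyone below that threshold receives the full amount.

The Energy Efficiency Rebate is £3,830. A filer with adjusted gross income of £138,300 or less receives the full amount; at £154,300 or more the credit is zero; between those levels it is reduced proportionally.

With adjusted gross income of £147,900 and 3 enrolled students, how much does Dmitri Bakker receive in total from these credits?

Education Credit: base = 3 × £7,650 = £22,950. £147,900 is below the £150,000 cutoff, so the full £22,950 applies.
Energy Efficiency Rebate: £147,900 is £9,600 into a £16,000 phase-out range, leaving 6,400/16,000 of the credit: £3,830 × 6,400/16,000 = £1,532.
Total: £22,950 + £1,532 = £24,482.

£24,482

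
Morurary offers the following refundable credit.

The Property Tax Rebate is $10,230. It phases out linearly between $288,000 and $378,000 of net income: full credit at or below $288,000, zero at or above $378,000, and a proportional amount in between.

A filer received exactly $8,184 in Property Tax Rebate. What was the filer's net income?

$306,000

$8,184 is 8,184/10,230 of the full $10,230, so 2,046/10,230 of the $90,000 range has been used: income = $288,000 + $90,000 × 2,046/10,230 = $306,000.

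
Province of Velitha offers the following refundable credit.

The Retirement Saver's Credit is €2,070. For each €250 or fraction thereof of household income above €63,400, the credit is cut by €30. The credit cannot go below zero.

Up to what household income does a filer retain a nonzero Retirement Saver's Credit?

€80,400

After 68 increments the reduction is 68 × €30 = €2,040, leaving €30; one more increment wipes it out. Increment 68 ends at excess 68 × €250 = €17,000, so the highest qualifying income is €63,400 + €17,000 = €80,400.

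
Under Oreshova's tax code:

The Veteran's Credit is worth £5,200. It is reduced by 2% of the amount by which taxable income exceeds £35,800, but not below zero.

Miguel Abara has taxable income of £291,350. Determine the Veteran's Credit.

£89

Veteran's Credit: 2% of the £255,550 excess over £35,800 is £5,111; credit = £5,200 − £5,111 = £89.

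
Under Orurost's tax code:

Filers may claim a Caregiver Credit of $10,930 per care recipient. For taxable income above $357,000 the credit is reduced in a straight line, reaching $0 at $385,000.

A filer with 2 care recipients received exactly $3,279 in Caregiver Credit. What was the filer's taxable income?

Full credit = 2 × $10,930 = $21,860.
$3,279 is 3,279/21,860 of the full $21,860, so 18,581/21,860 of the $28,000 range has been used: income = $357,000 + $28,000 × 18,581/21,860 = $380,800.

$380,800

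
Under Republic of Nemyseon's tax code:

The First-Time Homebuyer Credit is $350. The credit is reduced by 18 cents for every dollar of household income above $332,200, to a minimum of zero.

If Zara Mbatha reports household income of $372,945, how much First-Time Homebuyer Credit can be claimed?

$0

First-Time Homebuyer Credit: 18% of the $40,745 excess over $332,200 is $7,334.10 ≥ base, so the credit is $0.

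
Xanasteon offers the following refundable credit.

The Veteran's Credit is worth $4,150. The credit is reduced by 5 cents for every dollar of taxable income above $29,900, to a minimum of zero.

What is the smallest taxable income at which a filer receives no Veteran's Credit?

The credit falls by 5% of each dollar above $29,900, so it reaches zero when the excess is $4,150 / 5% = $83,000: income = $29,900 + $83,000 = $112,900.

$112,900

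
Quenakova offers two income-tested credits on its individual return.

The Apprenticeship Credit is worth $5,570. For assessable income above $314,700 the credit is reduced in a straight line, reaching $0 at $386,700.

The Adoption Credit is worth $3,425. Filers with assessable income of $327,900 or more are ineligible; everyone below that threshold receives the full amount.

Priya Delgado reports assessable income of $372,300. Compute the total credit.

Apprenticeship Credit: $372,300 is $57,600 into a $72,000 phase-out range, leaving 14,400/72,000 of the credit: $5,570 × 14,400/72,000 = $1,114.
Adoption Credit: $372,300 meets or exceeds the $327,900 cutoff, so the credit is $0.
Total: $1,114 + $0 = $1,114.

$1,114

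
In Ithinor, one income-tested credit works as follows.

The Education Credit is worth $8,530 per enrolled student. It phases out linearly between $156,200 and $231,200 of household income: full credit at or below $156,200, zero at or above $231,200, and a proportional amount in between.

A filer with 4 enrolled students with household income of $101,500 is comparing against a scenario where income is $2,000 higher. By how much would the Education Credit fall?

$0

At $101,500 — base = 4 × $8,530 = $34,120. $101,500 is at or below the $156,200 threshold, so the full $34,120 applies.
At $103,500 — base = 4 × $8,530 = $34,120. $103,500 is at or below the $156,200 threshold, so the full $34,120 applies.
Lost: $34,120 − $34,120 = $0.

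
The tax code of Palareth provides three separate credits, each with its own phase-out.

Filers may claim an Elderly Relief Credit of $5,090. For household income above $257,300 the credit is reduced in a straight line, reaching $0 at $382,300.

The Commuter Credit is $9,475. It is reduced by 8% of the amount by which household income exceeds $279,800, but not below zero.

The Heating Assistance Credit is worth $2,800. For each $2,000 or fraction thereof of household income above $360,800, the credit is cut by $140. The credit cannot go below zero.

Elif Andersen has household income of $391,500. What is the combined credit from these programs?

Elderly Relief Credit: $391,500 is at or above $382,300, so the credit is $0.
Commuter Credit: 8% of the $111,700 excess over $279,800 is $8,936; credit = $9,475 − $8,936 = $539.
Heating Assistance Credit: income exceeds $360,800 by $30,700, which is 16 full-or-partial $2,000 increments; reduction = 16 × $140 = $2,240, leaving $560.
Total: $0 + $539 + $560 = $1,099.

$1,099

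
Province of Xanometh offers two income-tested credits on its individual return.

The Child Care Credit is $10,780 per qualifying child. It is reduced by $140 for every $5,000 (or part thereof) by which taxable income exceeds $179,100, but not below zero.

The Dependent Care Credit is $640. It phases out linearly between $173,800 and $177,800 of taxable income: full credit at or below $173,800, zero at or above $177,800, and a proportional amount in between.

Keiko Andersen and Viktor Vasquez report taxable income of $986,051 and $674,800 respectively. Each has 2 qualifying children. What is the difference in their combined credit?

$7,560

Keiko ($986,051): Child Care Credit: base = 2 × $10,780 = $21,560. income exceeds $179,100 by $806,951 → 162 increments × $140 = $22,680 ≥ base, so the credit is $0. Dependent Care Credit: $986,051 is at or above $177,800, so the credit is $0. total $0 + $0 = $0
Viktor ($674,800): Child Care Credit: base = 2 × $10,780 = $21,560. income exceeds $179,100 by $495,700, which is 100 full-or-partial $5,000 increments; reduction = 100 × $140 = $14,000, leaving $7,560. Dependent Care Credit: $674,800 is at or above $177,800, so the credit is $0. total $7,560 + $0 = $7,560
Difference: |$0 − $7,560| = $7,560.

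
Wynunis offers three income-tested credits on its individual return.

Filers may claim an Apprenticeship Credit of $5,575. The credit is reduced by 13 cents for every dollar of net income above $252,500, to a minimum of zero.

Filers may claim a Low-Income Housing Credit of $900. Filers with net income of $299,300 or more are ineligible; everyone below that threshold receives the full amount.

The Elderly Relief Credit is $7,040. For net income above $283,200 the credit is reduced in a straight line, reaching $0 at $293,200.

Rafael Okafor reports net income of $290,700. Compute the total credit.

$3,269

Apprenticeship Credit: 13% of the $38,200 excess over $252,500 is $4,966; credit = $5,575 − $4,966 = $609.
Low-Income Housing Credit: $290,700 is below the $299,300 cutoff, so the full $900 applies.
Elderly Relief Credit: $290,700 is $7,500 into a $10,000 phase-out range, leaving 2,500/10,000 of the credit: $7,040 × 2,500/10,000 = $1,760.
Total: $609 + $900 + $1,760 = $3,269.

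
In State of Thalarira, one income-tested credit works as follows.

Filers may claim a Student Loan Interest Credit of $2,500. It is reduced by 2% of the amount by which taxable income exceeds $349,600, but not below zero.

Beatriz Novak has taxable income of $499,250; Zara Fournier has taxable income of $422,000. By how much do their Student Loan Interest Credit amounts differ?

Beatriz ($499,250): Student Loan Interest Credit: 2% of the $149,650 excess over $349,600 is $2,993 ≥ base, so the credit is $0.
Zara ($422,000): Student Loan Interest Credit: 2% of the $72,400 excess over $349,600 is $1,448; credit = $2,500 − $1,448 = $1,052.
Difference: |$0 − $1,052| = $1,052.

$1,052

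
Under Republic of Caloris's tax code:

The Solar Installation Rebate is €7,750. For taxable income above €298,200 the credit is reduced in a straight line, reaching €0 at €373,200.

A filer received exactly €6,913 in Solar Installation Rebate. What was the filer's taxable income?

€6,913 is 6,913/7,750 of the full €7,750, so 837/7,750 of the €75,000 range has been used: income = €298,200 + €75,000 × 837/7,750 = €306,300.

€306,300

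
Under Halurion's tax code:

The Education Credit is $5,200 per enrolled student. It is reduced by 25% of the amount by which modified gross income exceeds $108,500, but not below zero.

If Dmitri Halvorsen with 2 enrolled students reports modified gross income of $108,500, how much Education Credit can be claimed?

Education Credit: base = 2 × $5,200 = $10,400. $108,500 is at or below the $108,500 threshold, so the full $10,400 applies.

$10,400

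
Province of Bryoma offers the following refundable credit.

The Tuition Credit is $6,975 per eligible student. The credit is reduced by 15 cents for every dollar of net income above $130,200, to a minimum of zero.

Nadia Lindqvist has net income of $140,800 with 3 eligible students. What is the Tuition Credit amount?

$19,335

Tuition Credit: base = 3 × $6,975 = $20,925. 15% of the $10,600 excess over $130,200 is $1,590; credit = $20,925 − $1,590 = $19,335.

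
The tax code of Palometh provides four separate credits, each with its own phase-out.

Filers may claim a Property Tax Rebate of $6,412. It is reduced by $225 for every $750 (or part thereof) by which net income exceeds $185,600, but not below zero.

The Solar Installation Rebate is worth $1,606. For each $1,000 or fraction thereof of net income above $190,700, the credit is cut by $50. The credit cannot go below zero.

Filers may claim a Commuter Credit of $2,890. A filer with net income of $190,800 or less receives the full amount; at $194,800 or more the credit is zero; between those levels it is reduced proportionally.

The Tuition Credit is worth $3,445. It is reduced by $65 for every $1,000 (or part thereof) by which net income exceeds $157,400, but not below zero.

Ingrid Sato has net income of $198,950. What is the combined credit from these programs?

$4,233

Property Tax Rebate: income exceeds $185,600 by $13,350, which is 18 full-or-partial $750 increments; reduction = 18 × $225 = $4,050, leaving $2,362.
Solar Installation Rebate: income exceeds $190,700 by $8,250, which is 9 full-or-partial $1,000 increments; reduction = 9 × $50 = $450, leaving $1,156.
Commuter Credit: $198,950 is at or above $194,800, so the credit is $0.
Tuition Credit: income exceeds $157,400 by $41,550, which is 42 full-or-partial $1,000 increments; reduction = 42 × $65 = $2,730, leaving $715.
Total: $2,362 + $1,156 + $0 + $715 = $4,233.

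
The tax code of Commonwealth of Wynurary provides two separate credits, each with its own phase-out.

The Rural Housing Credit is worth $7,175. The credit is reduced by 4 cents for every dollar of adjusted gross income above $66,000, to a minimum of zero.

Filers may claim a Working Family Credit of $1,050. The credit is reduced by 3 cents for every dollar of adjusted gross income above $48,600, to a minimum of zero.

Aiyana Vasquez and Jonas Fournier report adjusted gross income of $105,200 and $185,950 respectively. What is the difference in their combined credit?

$3,230

Aiyana ($105,200): Rural Housing Credit: 4% of the $39,200 excess over $66,000 is $1,568; credit = $7,175 − $1,568 = $5,607. Working Family Credit: 3% of the $56,600 excess over $48,600 is $1,698 ≥ base, so the credit is $0. total $5,607 + $0 = $5,607
Jonas ($185,950): Rural Housing Credit: 4% of the $119,950 excess over $66,000 is $4,798; credit = $7,175 − $4,798 = $2,377. Working Family Credit: 3% of the $137,350 excess over $48,600 is $4,120.50 ≥ base, so the credit is $0. total $2,377 + $0 = $2,377
Difference: |$5,607 − $2,377| = $3,230.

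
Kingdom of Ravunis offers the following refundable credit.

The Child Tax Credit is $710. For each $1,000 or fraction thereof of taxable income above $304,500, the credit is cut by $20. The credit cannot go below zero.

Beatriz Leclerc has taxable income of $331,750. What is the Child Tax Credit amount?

$150

Child Tax Credit: income exceeds $304,500 by $27,250, which is 28 full-or-partial $1,000 increments; reduction = 28 × $20 = $560, leaving $150.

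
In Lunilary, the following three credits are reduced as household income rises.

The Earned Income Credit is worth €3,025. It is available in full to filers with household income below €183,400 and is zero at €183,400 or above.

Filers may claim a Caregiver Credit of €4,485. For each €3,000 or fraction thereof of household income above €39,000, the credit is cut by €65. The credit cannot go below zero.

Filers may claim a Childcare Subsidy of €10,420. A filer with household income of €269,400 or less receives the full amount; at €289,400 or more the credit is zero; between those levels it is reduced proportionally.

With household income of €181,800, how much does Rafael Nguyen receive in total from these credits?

Earned Income Credit: €181,800 is below the €183,400 cutoff, so the full €3,025 applies.
Caregiver Credit: income exceeds €39,000 by €142,800, which is 48 full-or-partial €3,000 increments; reduction = 48 × €65 = €3,120, leaving €1,365.
Childcare Subsidy: €181,800 is at or below the €269,400 threshold, so the full €10,420 applies.
Total: €3,025 + €1,365 + €10,420 = €14,810.

€14,810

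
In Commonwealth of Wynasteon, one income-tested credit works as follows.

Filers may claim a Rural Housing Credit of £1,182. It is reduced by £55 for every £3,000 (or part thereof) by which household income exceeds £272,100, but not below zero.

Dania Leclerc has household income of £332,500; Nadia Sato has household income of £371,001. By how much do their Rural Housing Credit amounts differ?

£27

Dania (£332,500): Rural Housing Credit: income exceeds £272,100 by £60,400, which is 21 full-or-partial £3,000 increments; reduction = 21 × £55 = £1,155, leaving £27.
Nadia (£371,001): Rural Housing Credit: income exceeds £272,100 by £98,901 → 33 increments × £55 = £1,815 ≥ base, so the credit is £0.
Difference: |£27 − £0| = £27.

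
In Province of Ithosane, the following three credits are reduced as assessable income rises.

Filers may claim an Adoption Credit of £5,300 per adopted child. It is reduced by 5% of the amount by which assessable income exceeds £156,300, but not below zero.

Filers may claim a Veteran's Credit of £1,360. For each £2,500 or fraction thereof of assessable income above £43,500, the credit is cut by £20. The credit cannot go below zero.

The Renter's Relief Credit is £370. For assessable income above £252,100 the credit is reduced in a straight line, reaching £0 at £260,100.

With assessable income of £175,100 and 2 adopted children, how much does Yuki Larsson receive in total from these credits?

Adoption Credit: base = 2 × £5,300 = £10,600. 5% of the £18,800 excess over £156,300 is £940; credit = £10,600 − £940 = £9,660.
Veteran's Credit: income exceeds £43,500 by £131,600, which is 53 full-or-partial £2,500 increments; reduction = 53 × £20 = £1,060, leaving £300.
Renter's Relief Credit: £175,100 is at or below the £252,100 threshold, so the full £370 applies.
Total: £9,660 + £300 + £370 = £10,330.

£10,330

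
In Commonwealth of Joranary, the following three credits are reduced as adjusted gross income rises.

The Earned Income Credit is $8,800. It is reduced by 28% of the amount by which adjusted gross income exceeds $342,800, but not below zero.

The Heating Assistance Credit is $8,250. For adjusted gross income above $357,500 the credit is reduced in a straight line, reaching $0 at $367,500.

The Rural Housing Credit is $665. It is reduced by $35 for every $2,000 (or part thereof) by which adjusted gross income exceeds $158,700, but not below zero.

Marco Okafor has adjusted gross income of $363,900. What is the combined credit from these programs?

$5,862

Earned Income Credit: 28% of the $21,100 excess over $342,800 is $5,908; credit = $8,800 − $5,908 = $2,892.
Heating Assistance Credit: $363,900 is $6,400 into a $10,000 phase-out range, leaving 3,600/10,000 of the credit: $8,250 × 3,600/10,000 = $2,970.
Rural Housing Credit: income exceeds $158,700 by $205,200 → 103 increments × $35 = $3,605 ≥ base, so the credit is $0.
Total: $2,892 + $2,970 + $0 = $5,862.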